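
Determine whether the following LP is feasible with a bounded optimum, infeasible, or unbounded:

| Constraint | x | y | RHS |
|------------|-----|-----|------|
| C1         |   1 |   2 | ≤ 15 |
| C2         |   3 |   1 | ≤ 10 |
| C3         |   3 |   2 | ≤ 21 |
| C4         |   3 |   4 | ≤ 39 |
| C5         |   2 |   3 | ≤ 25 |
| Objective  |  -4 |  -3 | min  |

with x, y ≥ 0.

Feasible with a bounded optimal solution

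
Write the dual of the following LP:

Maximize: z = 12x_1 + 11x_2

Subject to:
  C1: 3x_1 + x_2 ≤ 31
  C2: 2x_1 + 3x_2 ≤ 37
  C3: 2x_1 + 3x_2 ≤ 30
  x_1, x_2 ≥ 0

Primal max cᵀx s.t. Ax ≤ b, x ≥ 0  →  Dual min bᵀy s.t. Aᵀy ≥ c, y ≥ 0.

Minimize: z = 31y1 + 37y2 + 30y3

Subject to:
  3y1 + 2y2 + 2y3 ≥ 12
  y1 + 3y2 + 3y3 ≥ 11
  y1, y2, y3 ≥ 0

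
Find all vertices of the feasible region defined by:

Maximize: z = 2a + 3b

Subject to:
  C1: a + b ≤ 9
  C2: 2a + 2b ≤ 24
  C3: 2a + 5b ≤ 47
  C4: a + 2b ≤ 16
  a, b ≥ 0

(0, 0), (9, 0), (2, 7), (0, 8)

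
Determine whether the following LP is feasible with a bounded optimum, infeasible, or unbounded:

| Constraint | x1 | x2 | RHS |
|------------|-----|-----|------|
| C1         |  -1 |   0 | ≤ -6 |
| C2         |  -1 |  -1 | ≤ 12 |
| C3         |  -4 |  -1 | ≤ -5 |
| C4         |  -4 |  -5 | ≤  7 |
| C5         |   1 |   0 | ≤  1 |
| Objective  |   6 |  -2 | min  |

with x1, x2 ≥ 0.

Infeasible (no feasible solution exists)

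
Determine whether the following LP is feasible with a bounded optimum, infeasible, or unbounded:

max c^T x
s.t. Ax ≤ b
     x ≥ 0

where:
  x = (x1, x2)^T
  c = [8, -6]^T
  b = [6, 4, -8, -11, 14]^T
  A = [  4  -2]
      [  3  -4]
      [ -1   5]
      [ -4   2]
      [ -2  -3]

Infeasible (no feasible solution exists)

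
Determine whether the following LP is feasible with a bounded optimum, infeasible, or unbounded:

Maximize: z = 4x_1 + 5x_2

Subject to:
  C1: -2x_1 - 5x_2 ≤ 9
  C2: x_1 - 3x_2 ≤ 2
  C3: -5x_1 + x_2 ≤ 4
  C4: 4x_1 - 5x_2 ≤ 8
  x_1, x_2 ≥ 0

Unbounded (objective can increase without bound)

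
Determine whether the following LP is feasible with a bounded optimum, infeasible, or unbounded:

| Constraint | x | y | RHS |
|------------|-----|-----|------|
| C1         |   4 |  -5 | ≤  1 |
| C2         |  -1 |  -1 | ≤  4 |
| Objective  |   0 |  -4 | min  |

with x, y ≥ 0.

Unbounded (objective can decrease without bound)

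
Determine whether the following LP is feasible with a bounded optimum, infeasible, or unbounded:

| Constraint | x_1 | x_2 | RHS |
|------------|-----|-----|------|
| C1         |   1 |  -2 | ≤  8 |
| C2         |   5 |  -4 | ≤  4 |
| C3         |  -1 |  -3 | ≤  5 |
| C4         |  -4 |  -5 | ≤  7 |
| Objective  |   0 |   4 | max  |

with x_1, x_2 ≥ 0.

Unbounded (objective can increase without bound)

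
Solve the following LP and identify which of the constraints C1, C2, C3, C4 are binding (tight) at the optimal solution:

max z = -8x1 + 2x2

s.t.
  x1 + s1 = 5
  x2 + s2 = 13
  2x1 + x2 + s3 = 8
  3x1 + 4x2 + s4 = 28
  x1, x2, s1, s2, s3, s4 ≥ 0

At x1 = 0, x2 = 7, compute slack b - a·x for each constraint:
  C1: 5 − 0 = 5  (slack)
  C2: 13 − 7 = 6  (slack)
  C3: 8 − 7 = 1  (slack)
  C4: 28 − 28 = 0  (binding)

Optimal: x1 = 0, x2 = 7
Binding: C4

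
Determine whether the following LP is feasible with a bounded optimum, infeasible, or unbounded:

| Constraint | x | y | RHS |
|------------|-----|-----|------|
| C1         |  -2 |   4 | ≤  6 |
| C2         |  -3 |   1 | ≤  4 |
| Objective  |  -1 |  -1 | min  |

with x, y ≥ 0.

Unbounded (objective can decrease without bound)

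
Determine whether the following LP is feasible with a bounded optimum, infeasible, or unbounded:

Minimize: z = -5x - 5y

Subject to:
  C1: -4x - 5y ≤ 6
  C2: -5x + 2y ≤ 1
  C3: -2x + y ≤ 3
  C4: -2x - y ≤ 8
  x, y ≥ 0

Unbounded (objective can decrease without bound)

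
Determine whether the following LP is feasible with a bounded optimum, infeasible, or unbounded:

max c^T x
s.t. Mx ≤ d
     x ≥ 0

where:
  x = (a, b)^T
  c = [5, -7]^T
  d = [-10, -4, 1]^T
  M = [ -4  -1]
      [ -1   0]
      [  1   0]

Infeasible (no feasible solution exists)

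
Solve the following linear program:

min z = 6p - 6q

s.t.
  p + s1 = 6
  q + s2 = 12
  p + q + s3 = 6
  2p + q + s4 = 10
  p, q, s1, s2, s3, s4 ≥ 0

Evaluate the objective at each vertex of the feasible region:
  z(0, 0) = 0
  z(5, 0) = 30
  z(4, 2) = 12
  z(0, 6) = -36  ←
The minimum is at p = 0, q = 6.

p = 0, q = 6, z = -36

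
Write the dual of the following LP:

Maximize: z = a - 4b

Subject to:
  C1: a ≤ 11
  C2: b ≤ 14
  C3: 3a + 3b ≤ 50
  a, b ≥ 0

Primal max cᵀx s.t. Ax ≤ b, x ≥ 0  →  Dual min bᵀy s.t. Aᵀy ≥ c, y ≥ 0.

Minimize: z = 11y1 + 14y2 + 50y3

Subject to:
  y1 + 3y3 ≥ 1
  y2 + 3y3 ≥ -4
  y1, y2, y3 ≥ 0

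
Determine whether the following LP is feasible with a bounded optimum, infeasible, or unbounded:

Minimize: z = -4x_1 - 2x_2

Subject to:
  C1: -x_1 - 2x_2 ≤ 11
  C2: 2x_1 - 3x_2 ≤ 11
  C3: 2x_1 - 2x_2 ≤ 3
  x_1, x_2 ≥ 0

Unbounded (objective can decrease without bound)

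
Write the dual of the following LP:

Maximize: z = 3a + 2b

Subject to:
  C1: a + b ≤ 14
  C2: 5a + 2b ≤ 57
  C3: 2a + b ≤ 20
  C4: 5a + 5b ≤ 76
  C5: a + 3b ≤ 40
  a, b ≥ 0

Primal max cᵀx s.t. Ax ≤ b, x ≥ 0  →  Dual min bᵀy s.t. Aᵀy ≥ c, y ≥ 0.

Minimize: z = 14y1 + 57y2 + 20y3 + 76y4 + 40y5

Subject to:
  y1 + 5y2 + 2y3 + 5y4 + y5 ≥ 3
  y1 + 2y2 + y3 + 5y4 + 3y5 ≥ 2
  y1, y2, y3, y4, y5 ≥ 0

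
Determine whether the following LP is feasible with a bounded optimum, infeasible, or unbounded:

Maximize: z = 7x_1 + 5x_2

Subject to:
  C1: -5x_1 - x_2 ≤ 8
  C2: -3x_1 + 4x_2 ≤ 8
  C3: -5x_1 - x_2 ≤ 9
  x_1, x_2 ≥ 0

Unbounded (objective can increase without bound)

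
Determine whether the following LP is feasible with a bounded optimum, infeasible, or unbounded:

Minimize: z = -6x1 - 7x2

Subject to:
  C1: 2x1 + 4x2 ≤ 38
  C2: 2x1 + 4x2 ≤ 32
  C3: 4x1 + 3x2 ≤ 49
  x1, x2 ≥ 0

Feasible with a bounded optimal solution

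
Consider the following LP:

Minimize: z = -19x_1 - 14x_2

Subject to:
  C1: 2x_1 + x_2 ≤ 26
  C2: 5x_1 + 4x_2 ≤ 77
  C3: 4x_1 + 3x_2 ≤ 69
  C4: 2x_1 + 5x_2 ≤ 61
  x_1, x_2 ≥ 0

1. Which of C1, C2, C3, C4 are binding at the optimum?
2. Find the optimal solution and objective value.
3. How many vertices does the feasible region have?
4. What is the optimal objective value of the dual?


1. C1, C2
2. x_1 = 9, x_2 = 8, z = -283
3. 5
4. -283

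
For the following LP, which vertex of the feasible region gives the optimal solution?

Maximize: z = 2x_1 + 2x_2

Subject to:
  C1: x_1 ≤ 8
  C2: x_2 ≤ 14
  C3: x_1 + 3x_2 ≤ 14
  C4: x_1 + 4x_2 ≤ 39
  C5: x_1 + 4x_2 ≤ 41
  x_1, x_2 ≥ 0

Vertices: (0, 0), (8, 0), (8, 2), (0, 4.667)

Evaluate the objective at each vertex of the feasible region:
  z(0, 0) = 0
  z(8, 0) = 16
  z(8, 2) = 20  ←
  z(0, 4.667) = 9.333
The maximum is at x_1 = 8, x_2 = 2.

(8, 2)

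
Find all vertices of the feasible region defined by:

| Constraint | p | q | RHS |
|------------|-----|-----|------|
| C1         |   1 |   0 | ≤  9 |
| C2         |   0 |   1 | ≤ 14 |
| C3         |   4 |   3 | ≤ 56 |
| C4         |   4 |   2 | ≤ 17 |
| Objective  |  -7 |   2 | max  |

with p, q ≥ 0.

(0, 0), (4.25, 0), (0, 8.5)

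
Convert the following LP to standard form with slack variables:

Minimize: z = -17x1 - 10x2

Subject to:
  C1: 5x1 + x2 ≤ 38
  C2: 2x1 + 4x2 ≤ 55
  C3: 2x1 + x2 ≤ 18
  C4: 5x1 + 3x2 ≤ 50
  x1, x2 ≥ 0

min z = -17x1 - 10x2

s.t.
  5x1 + x2 + s1 = 38
  2x1 + 4x2 + s2 = 55
  2x1 + x2 + s3 = 18
  5x1 + 3x2 + s4 = 50
  x1, x2, s1, s2, s3, s4 ≥ 0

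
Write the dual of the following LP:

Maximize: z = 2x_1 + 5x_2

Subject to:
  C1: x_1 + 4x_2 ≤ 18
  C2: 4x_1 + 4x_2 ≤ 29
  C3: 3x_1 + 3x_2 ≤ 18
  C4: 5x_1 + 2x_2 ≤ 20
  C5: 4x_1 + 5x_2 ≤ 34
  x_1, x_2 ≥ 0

Primal max cᵀx s.t. Ax ≤ b, x ≥ 0  →  Dual min bᵀy s.t. Aᵀy ≥ c, y ≥ 0.

Minimize: z = 18y1 + 29y2 + 18y3 + 20y4 + 34y5

Subject to:
  y1 + 4y2 + 3y3 + 5y4 + 4y5 ≥ 2
  4y1 + 4y2 + 3y3 + 2y4 + 5y5 ≥ 5
  y1, y2, y3, y4, y5 ≥ 0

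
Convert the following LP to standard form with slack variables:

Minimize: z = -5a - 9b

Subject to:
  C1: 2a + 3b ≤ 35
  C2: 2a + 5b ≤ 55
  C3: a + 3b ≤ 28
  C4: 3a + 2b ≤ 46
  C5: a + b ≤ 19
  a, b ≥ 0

min z = -5a - 9b

s.t.
  2a + 3b + s1 = 35
  2a + 5b + s2 = 55
  a + 3b + s3 = 28
  3a + 2b + s4 = 46
  a + b + s5 = 19
  a, b, s1, s2, s3, s4, s5 ≥ 0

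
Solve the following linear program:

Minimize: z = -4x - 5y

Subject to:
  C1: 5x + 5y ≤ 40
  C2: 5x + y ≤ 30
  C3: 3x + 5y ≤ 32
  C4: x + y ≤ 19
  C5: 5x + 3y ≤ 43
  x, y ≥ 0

Evaluate the objective at each vertex of the feasible region:
  z(0, 0) = 0
  z(6, 0) = -24
  z(5.5, 2.5) = -34.5
  z(4, 4) = -36  ←
  z(0, 6.4) = -32
The minimum is at x = 4, y = 4.

x = 4, y = 4, z = -36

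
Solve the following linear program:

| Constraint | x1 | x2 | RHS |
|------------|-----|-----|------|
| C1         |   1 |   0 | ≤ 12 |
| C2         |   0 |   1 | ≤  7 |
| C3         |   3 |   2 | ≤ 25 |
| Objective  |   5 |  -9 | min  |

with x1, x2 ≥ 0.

Evaluate the objective at each vertex of the feasible region:
  z(0, 0) = 0
  z(8.333, 0) = 41.67
  z(3.667, 7) = -44.67
  z(0, 7) = -63  ←
The minimum is at x1 = 0, x2 = 7.

x1 = 0, x2 = 7, z = -63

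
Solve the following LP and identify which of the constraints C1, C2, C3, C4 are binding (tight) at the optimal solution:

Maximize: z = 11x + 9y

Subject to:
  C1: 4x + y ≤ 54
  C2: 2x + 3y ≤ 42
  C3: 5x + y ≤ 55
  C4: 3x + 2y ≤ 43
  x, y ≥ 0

At x = 9, y = 8, compute slack b - a·x for each constraint:
  C1: 54 − 44 = 10  (slack)
  C2: 42 − 42 = 0  (binding)
  C3: 55 − 53 = 2  (slack)
  C4: 43 − 43 = 0  (binding)

Optimal: x = 9, y = 8
Binding: C2, C4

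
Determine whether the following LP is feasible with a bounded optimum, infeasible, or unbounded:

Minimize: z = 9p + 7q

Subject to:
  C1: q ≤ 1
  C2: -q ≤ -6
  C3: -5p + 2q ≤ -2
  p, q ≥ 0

Infeasible (no feasible solution exists)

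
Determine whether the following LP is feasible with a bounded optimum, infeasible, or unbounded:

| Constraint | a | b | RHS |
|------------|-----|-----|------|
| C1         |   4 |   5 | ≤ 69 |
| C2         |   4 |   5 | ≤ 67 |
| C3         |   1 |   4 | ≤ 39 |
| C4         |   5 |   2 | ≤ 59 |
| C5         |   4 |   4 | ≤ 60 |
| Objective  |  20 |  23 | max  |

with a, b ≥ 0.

Feasible with a bounded optimal solution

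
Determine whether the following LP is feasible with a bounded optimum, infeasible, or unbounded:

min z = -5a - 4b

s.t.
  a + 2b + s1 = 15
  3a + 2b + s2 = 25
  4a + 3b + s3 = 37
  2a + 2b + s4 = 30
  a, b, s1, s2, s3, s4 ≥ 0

Feasible with a bounded optimal solution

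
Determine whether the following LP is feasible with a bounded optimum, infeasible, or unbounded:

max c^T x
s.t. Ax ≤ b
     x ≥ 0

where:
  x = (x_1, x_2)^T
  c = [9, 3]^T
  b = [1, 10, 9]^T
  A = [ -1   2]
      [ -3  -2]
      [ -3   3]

Unbounded (objective can increase without bound)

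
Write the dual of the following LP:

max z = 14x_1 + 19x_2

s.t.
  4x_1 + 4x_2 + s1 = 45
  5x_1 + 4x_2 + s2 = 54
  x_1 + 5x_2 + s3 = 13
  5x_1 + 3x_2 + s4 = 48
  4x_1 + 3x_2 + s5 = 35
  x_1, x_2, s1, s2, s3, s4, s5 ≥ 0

Primal max cᵀx s.t. Ax ≤ b, x ≥ 0  →  Dual min bᵀy s.t. Aᵀy ≥ c, y ≥ 0.

Minimize: z = 45y1 + 54y2 + 13y3 + 48y4 + 35y5

Subject to:
  4y1 + 5y2 + y3 + 5y4 + 4y5 ≥ 14
  4y1 + 4y2 + 5y3 + 3y4 + 3y5 ≥ 19
  y1, y2, y3, y4, y5 ≥ 0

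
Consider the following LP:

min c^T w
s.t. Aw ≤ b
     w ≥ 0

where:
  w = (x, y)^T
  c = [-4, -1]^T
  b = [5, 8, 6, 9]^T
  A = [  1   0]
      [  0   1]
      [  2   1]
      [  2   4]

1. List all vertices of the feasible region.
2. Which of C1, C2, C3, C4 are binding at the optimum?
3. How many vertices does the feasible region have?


1. (0, 0), (3, 0), (2.5, 1), (0, 2.25)
2. C3
3. 4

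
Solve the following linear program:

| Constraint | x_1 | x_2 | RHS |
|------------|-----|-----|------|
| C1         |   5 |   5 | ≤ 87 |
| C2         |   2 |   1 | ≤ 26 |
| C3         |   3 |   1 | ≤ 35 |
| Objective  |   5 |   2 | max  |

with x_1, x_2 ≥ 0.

Evaluate the objective at each vertex of the feasible region:
  z(0, 0) = 0
  z(11.67, 0) = 58.33
  z(9, 8) = 61  ←
  z(8.6, 8.8) = 60.6
  z(0, 17.4) = 34.8
The maximum is at x_1 = 9, x_2 = 8.

x_1 = 9, x_2 = 8, z = 61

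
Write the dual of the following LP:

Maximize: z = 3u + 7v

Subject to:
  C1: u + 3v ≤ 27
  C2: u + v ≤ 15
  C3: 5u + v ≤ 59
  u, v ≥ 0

Primal max cᵀx s.t. Ax ≤ b, x ≥ 0  →  Dual min bᵀy s.t. Aᵀy ≥ c, y ≥ 0.

Minimize: z = 27y1 + 15y2 + 59y3

Subject to:
  y1 + y2 + 5y3 ≥ 3
  3y1 + y2 + y3 ≥ 7
  y1, y2, y3 ≥ 0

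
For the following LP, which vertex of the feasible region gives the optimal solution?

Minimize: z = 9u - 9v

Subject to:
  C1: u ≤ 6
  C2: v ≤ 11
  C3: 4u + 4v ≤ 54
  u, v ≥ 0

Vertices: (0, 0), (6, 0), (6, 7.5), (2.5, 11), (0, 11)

Evaluate the objective at each vertex of the feasible region:
  z(0, 0) = 0
  z(6, 0) = 54
  z(6, 7.5) = -13.5
  z(2.5, 11) = -76.5
  z(0, 11) = -99  ←
The minimum is at u = 0, v = 11.

(0, 11)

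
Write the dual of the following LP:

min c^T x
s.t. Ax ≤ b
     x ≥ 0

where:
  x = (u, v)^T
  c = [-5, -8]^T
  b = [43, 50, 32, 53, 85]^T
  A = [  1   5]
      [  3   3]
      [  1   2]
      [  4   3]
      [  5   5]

Primal min cᵀx s.t. Ax ≤ b, x ≥ 0  →  Dual max −bᵀy s.t. Aᵀy ≥ −c, y ≥ 0.

Maximize: z = -43y1 - 50y2 - 32y3 - 53y4 - 85y5

Subject to:
  y1 + 3y2 + y3 + 4y4 + 5y5 ≥ 5
  5y1 + 3y2 + 2y3 + 3y4 + 5y5 ≥ 8
  y1, y2, y3, y4, y5 ≥ 0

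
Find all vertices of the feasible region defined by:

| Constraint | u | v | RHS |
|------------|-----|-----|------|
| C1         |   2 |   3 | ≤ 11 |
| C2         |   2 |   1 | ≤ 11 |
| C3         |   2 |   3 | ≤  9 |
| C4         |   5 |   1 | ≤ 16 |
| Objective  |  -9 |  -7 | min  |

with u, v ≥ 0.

(0, 0), (3.2, 0), (3, 1), (0, 3)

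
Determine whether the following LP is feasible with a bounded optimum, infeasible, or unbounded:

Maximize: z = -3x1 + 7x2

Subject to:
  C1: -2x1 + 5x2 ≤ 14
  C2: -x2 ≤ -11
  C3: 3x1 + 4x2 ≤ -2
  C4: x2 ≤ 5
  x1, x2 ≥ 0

Infeasible (no feasible solution exists)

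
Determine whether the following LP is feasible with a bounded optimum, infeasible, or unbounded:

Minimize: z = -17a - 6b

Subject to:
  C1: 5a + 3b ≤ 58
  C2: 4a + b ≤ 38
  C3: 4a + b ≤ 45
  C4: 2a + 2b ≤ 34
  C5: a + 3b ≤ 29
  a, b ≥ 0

Feasible with a bounded optimal solution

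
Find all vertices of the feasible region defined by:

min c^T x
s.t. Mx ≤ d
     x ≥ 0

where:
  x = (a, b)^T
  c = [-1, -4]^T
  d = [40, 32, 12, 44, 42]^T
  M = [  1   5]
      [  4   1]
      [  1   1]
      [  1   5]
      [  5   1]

(0, 0), (8, 0), (6.667, 5.333), (5, 7), (0, 8)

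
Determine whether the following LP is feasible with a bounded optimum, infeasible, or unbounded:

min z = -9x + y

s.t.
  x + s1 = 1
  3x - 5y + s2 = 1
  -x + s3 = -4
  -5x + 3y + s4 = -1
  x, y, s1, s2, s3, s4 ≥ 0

Infeasible (no feasible solution exists)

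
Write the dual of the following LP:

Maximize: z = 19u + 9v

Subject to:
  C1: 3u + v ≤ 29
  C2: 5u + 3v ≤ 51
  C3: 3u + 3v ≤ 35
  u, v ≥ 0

Primal max cᵀx s.t. Ax ≤ b, x ≥ 0  →  Dual min bᵀy s.t. Aᵀy ≥ c, y ≥ 0.

Minimize: z = 29y1 + 51y2 + 35y3

Subject to:
  3y1 + 5y2 + 3y3 ≥ 19
  y1 + 3y2 + 3y3 ≥ 9
  y1, y2, y3 ≥ 0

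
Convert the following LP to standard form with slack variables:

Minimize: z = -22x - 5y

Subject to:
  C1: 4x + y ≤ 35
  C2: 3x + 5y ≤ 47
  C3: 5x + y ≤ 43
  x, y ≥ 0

min z = -22x - 5y

s.t.
  4x + y + s1 = 35
  3x + 5y + s2 = 47
  5x + y + s3 = 43
  x, y, s1, s2, s3 ≥ 0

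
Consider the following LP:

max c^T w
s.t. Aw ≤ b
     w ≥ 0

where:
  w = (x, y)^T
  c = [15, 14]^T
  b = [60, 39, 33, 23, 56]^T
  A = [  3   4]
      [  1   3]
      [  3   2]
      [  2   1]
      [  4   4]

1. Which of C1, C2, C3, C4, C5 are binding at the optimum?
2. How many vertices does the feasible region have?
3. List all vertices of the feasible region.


1. C3, C5
2. 5
3. (0, 0), (11, 0), (5, 9), (1.5, 12.5), (0, 13)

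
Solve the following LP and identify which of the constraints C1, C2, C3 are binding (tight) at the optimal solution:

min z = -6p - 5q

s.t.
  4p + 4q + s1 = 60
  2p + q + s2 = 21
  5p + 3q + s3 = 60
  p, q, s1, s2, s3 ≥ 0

At p = 6, q = 9, compute slack b - a·x for each constraint:
  C1: 60 − 60 = 0  (binding)
  C2: 21 − 21 = 0  (binding)
  C3: 60 − 57 = 3  (slack)

Optimal: p = 6, q = 9
Binding: C1, C2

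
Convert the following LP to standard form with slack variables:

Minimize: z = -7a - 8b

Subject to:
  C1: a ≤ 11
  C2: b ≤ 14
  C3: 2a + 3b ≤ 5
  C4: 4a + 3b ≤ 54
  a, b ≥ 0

min z = -7a - 8b

s.t.
  a + s1 = 11
  b + s2 = 14
  2a + 3b + s3 = 5
  4a + 3b + s4 = 54
  a, b, s1, s2, s3, s4 ≥ 0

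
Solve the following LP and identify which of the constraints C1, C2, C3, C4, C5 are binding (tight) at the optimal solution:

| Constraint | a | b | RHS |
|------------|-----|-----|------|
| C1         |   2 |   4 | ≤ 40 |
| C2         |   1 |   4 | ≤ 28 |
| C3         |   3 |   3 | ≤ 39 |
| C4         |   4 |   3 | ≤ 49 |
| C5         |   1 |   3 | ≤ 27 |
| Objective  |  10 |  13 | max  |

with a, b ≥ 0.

At a = 8, b = 5, compute slack b - a·x for each constraint:
  C1: 40 − 36 = 4  (slack)
  C2: 28 − 28 = 0  (binding)
  C3: 39 − 39 = 0  (binding)
  C4: 49 − 47 = 2  (slack)
  C5: 27 − 23 = 4  (slack)

Optimal: a = 8, b = 5
Binding: C2, C3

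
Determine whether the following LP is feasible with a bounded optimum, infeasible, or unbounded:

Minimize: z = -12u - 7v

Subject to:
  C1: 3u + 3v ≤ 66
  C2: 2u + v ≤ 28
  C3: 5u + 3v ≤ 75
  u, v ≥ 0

Feasible with a bounded optimal solution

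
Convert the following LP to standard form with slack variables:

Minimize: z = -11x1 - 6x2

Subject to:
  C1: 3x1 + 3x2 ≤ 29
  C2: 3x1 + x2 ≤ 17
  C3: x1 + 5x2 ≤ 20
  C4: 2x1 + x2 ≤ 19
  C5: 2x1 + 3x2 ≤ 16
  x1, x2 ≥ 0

min z = -11x1 - 6x2

s.t.
  3x1 + 3x2 + s1 = 29
  3x1 + x2 + s2 = 17
  x1 + 5x2 + s3 = 20
  2x1 + x2 + s4 = 19
  2x1 + 3x2 + s5 = 16
  x1, x2, s1, s2, s3, s4, s5 ≥ 0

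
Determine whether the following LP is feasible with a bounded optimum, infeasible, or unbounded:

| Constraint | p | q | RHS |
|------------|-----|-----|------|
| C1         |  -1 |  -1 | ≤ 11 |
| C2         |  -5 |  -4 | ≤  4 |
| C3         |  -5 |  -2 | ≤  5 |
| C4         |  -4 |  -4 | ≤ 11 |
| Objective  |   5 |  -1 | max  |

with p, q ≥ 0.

Unbounded (objective can increase without bound)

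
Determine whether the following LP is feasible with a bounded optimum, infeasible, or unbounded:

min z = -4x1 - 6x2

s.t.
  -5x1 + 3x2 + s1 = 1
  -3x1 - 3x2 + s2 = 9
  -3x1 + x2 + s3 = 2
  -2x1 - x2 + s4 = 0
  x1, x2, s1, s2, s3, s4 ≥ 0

Unbounded (objective can decrease without bound)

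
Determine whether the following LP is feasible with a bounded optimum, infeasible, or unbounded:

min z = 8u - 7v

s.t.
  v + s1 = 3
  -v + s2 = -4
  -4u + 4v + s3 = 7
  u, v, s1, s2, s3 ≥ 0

Infeasible (no feasible solution exists)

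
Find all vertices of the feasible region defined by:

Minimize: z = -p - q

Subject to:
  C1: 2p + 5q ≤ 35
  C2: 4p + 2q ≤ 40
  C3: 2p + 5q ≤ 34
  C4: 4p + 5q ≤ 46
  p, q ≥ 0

(0, 0), (10, 0), (9, 2), (6, 4.4), (0, 6.8)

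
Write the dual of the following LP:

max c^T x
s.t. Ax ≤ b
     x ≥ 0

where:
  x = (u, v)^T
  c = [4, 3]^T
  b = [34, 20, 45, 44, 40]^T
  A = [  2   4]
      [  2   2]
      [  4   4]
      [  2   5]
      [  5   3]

Primal max cᵀx s.t. Ax ≤ b, x ≥ 0  →  Dual min bᵀy s.t. Aᵀy ≥ c, y ≥ 0.

Minimize: z = 34y1 + 20y2 + 45y3 + 44y4 + 40y5

Subject to:
  2y1 + 2y2 + 4y3 + 2y4 + 5y5 ≥ 4
  4y1 + 2y2 + 4y3 + 5y4 + 3y5 ≥ 3
  y1, y2, y3, y4, y5 ≥ 0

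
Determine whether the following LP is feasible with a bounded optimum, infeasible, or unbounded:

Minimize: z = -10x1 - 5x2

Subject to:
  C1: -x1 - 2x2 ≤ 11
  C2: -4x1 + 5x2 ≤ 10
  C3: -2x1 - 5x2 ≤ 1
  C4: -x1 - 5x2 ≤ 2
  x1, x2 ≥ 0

Unbounded (objective can decrease without bound)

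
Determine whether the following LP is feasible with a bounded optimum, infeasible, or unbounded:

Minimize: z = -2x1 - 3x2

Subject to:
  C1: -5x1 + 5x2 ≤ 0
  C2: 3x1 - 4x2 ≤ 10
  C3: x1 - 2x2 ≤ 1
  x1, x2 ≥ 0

Unbounded (objective can decrease without bound)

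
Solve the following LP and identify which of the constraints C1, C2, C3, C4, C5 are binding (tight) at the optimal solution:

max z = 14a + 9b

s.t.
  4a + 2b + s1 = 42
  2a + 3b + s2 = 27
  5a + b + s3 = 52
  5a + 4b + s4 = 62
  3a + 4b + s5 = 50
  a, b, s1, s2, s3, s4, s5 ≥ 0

At a = 9, b = 3, compute slack b - a·x for each constraint:
  C1: 42 − 42 = 0  (binding)
  C2: 27 − 27 = 0  (binding)
  C3: 52 − 48 = 4  (slack)
  C4: 62 − 57 = 5  (slack)
  C5: 50 − 39 = 11  (slack)

Optimal: a = 9, b = 3
Binding: C1, C2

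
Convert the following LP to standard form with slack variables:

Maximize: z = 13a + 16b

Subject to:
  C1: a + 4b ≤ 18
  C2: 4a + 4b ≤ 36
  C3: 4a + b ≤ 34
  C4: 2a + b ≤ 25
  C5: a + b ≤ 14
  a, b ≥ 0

max z = 13a + 16b

s.t.
  a + 4b + s1 = 18
  4a + 4b + s2 = 36
  4a + b + s3 = 34
  2a + b + s4 = 25
  a + b + s5 = 14
  a, b, s1, s2, s3, s4, s5 ≥ 0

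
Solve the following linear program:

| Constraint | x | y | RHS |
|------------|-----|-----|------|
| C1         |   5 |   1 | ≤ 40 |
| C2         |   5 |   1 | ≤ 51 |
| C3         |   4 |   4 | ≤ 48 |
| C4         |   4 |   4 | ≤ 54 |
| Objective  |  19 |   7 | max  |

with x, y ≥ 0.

Evaluate the objective at each vertex of the feasible region:
  z(0, 0) = 0
  z(8, 0) = 152
  z(7, 5) = 168  ←
  z(0, 12) = 84
The maximum is at x = 7, y = 5.

x = 7, y = 5, z = 168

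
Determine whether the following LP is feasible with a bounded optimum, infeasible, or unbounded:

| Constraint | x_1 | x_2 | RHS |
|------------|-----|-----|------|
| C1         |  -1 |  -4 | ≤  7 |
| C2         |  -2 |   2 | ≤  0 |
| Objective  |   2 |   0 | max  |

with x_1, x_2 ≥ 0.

Unbounded (objective can increase without bound)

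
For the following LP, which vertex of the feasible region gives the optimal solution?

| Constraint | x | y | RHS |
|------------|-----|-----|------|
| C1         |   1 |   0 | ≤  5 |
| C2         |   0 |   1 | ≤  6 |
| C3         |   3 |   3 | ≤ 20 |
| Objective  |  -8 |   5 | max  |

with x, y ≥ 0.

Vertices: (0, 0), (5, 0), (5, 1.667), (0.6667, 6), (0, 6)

Evaluate the objective at each vertex of the feasible region:
  z(0, 0) = 0
  z(5, 0) = -40
  z(5, 1.667) = -31.67
  z(0.6667, 6) = 24.67
  z(0, 6) = 30  ←
The maximum is at x = 0, y = 6.

(0, 6)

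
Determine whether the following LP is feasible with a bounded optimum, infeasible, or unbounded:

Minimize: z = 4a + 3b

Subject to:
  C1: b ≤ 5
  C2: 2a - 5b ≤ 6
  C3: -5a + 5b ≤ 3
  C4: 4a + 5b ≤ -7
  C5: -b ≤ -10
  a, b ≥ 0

Infeasible (no feasible solution exists)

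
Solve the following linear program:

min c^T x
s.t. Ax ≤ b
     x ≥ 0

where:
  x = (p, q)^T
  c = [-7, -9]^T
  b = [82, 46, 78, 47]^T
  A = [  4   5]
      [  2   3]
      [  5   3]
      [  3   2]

Evaluate the objective at each vertex of the feasible region:
  z(0, 0) = 0
  z(15.6, 0) = -109.2
  z(15, 1) = -114
  z(10.14, 8.286) = -145.6
  z(8, 10) = -146  ←
  z(0, 15.33) = -138
The minimum is at p = 8, q = 10.

p = 8, q = 10, z = -146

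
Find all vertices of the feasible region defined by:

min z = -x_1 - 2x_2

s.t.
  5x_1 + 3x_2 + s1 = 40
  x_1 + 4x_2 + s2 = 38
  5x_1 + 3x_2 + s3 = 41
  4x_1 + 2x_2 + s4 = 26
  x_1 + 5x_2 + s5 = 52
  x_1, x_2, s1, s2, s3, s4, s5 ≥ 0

(0, 0), (6.5, 0), (2, 9), (0, 9.5)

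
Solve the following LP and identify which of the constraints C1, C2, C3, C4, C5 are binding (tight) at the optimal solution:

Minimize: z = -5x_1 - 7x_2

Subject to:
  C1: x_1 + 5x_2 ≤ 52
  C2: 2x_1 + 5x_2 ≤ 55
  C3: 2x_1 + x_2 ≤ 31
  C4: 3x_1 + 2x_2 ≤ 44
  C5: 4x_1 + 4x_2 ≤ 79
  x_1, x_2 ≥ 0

At x_1 = 10, x_2 = 7, compute slack b - a·x for each constraint:
  C1: 52 − 45 = 7  (slack)
  C2: 55 − 55 = 0  (binding)
  C3: 31 − 27 = 4  (slack)
  C4: 44 − 44 = 0  (binding)
  C5: 79 − 68 = 11  (slack)

Optimal: x_1 = 10, x_2 = 7
Binding: C2, C4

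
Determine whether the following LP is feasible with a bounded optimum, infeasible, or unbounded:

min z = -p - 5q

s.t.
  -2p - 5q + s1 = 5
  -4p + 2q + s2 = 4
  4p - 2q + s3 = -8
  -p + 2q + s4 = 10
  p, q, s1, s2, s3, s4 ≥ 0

Infeasible (no feasible solution exists)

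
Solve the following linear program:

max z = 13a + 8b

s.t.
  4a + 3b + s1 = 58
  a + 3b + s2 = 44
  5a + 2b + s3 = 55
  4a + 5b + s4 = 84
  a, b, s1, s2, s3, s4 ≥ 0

Evaluate the objective at each vertex of the feasible region:
  z(0, 0) = 0
  z(11, 0) = 143
  z(7, 10) = 171  ←
  z(4.75, 13) = 165.8
  z(4.571, 13.14) = 164.6
  z(0, 14.67) = 117.3
The maximum is at a = 7, b = 10.

a = 7, b = 10, z = 171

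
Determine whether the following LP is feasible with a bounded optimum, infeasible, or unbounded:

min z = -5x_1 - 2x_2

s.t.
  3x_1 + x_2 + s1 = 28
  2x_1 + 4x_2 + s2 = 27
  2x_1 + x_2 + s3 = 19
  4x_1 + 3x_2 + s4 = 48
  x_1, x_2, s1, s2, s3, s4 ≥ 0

Feasible with a bounded optimal solution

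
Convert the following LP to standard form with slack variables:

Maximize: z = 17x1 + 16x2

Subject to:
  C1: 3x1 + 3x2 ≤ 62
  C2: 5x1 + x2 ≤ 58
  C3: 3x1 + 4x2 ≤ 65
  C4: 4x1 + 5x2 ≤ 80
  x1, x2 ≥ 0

max z = 17x1 + 16x2

s.t.
  3x1 + 3x2 + s1 = 62
  5x1 + x2 + s2 = 58
  3x1 + 4x2 + s3 = 65
  4x1 + 5x2 + s4 = 80
  x1, x2, s1, s2, s3, s4 ≥ 0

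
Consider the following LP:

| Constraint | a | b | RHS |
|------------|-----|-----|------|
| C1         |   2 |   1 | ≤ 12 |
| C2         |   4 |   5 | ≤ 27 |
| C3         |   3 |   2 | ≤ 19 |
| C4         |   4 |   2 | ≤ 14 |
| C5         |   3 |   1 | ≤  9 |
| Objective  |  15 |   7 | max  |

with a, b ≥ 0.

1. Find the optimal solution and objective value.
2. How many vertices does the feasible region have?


1. a = 2, b = 3, z = 51
2. 5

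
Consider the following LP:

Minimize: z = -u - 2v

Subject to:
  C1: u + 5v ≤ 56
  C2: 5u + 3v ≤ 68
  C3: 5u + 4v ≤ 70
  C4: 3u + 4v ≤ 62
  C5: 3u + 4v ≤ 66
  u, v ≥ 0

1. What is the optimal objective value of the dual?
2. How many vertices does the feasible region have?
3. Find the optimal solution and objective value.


1. -26
2. 5
3. u = 6, v = 10, z = -26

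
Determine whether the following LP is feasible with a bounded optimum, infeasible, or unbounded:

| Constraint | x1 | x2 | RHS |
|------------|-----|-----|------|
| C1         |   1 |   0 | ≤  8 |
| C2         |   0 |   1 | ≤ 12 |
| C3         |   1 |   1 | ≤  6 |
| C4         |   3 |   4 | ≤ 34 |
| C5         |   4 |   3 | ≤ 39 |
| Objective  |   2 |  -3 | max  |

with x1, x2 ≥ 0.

Feasible with a bounded optimal solution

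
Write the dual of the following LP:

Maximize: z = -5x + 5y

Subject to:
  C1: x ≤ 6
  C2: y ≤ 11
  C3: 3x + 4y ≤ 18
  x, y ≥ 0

Primal max cᵀx s.t. Ax ≤ b, x ≥ 0  →  Dual min bᵀy s.t. Aᵀy ≥ c, y ≥ 0.

Minimize: z = 6y1 + 11y2 + 18y3

Subject to:
  y1 + 3y3 ≥ -5
  y2 + 4y3 ≥ 5
  y1, y2, y3 ≥ 0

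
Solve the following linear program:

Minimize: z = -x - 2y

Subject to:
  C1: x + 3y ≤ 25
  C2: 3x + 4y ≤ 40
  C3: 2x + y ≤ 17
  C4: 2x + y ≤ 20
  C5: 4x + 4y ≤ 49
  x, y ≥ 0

Evaluate the objective at each vertex of the feasible region:
  z(0, 0) = 0
  z(8.5, 0) = -8.5
  z(5.6, 5.8) = -17.2
  z(4, 7) = -18  ←
  z(0, 8.333) = -16.67
The minimum is at x = 4, y = 7.

x = 4, y = 7, z = -18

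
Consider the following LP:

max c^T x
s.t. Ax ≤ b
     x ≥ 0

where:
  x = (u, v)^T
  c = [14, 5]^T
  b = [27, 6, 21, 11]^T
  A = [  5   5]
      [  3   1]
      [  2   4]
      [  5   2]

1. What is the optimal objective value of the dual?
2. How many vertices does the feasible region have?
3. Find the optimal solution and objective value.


1. 29
2. 5
3. u = 1, v = 3, z = 29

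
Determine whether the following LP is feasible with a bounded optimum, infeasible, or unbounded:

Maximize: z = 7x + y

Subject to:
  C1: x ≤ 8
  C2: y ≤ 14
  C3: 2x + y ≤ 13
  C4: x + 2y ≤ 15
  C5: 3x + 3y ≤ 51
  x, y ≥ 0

Feasible with a bounded optimal solution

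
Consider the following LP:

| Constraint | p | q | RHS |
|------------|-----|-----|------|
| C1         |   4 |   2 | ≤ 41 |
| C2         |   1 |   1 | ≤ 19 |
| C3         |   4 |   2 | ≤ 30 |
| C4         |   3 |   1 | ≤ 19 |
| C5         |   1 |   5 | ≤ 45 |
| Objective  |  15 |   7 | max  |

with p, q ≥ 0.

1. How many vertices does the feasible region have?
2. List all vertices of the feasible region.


1. 5
2. (0, 0), (6.333, 0), (4, 7), (3.333, 8.333), (0, 9)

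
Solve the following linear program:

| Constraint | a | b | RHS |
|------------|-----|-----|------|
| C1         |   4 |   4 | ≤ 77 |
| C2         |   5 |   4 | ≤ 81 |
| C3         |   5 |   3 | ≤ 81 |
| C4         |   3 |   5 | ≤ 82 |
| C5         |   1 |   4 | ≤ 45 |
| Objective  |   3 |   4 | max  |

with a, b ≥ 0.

Evaluate the objective at each vertex of the feasible region:
  z(0, 0) = 0
  z(16.2, 0) = 48.6
  z(9, 9) = 63  ←
  z(0, 11.25) = 45
The maximum is at a = 9, b = 9.

a = 9, b = 9, z = 63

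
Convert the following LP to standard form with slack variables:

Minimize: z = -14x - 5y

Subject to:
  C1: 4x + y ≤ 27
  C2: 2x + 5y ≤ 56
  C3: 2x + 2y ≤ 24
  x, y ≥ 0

min z = -14x - 5y

s.t.
  4x + y + s1 = 27
  2x + 5y + s2 = 56
  2x + 2y + s3 = 24
  x, y, s1, s2, s3 ≥ 0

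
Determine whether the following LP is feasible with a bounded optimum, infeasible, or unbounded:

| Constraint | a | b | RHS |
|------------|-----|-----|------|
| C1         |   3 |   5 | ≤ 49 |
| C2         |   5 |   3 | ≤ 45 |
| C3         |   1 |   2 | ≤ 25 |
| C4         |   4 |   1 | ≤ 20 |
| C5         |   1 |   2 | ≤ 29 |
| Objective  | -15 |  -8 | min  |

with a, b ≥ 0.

Feasible with a bounded optimal solution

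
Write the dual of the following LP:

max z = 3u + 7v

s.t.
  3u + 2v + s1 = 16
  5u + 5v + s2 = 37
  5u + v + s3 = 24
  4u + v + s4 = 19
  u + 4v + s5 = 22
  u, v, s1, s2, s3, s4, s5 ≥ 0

Primal max cᵀx s.t. Ax ≤ b, x ≥ 0  →  Dual min bᵀy s.t. Aᵀy ≥ c, y ≥ 0.

Minimize: z = 16y1 + 37y2 + 24y3 + 19y4 + 22y5

Subject to:
  3y1 + 5y2 + 5y3 + 4y4 + y5 ≥ 3
  2y1 + 5y2 + y3 + y4 + 4y5 ≥ 7
  y1, y2, y3, y4, y5 ≥ 0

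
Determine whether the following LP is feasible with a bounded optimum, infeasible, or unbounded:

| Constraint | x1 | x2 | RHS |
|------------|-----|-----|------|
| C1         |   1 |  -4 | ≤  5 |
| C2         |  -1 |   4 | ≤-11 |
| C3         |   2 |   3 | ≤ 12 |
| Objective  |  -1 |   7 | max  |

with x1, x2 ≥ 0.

Infeasible (no feasible solution exists)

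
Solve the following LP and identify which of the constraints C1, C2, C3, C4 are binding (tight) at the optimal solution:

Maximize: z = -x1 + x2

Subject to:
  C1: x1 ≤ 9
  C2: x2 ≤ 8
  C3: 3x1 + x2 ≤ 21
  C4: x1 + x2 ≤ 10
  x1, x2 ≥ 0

At x1 = 0, x2 = 8, compute slack b - a·x for each constraint:
  C1: 9 − 0 = 9  (slack)
  C2: 8 − 8 = 0  (binding)
  C3: 21 − 8 = 13  (slack)
  C4: 10 − 8 = 2  (slack)

Optimal: x1 = 0, x2 = 8
Binding: C2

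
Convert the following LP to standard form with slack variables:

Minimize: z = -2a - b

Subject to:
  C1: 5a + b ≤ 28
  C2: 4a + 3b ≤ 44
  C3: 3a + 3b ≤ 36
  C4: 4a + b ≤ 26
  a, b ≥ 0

min z = -2a - b

s.t.
  5a + b + s1 = 28
  4a + 3b + s2 = 44
  3a + 3b + s3 = 36
  4a + b + s4 = 26
  a, b, s1, s2, s3, s4 ≥ 0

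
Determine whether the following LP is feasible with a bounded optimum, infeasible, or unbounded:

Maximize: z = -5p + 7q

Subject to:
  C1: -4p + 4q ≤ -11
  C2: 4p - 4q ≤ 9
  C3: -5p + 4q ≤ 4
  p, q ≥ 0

Infeasible (no feasible solution exists)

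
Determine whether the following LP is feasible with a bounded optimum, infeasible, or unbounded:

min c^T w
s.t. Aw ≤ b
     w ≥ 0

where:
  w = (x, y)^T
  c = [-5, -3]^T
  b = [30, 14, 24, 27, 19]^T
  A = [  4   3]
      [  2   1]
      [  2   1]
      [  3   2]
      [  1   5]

Feasible with a bounded optimal solution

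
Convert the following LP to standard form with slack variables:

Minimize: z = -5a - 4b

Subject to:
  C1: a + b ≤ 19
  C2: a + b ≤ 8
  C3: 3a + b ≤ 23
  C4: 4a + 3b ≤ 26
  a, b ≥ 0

min z = -5a - 4b

s.t.
  a + b + s1 = 19
  a + b + s2 = 8
  3a + b + s3 = 23
  4a + 3b + s4 = 26
  a, b, s1, s2, s3, s4 ≥ 0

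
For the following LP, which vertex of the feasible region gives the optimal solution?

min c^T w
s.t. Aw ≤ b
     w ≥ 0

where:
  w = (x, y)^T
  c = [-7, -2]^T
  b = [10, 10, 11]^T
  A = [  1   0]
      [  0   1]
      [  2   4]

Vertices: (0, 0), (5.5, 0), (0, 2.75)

Evaluate the objective at each vertex of the feasible region:
  z(0, 0) = 0
  z(5.5, 0) = -38.5  ←
  z(0, 2.75) = -5.5
The minimum is at x = 5.5, y = 0.

(5.5, 0)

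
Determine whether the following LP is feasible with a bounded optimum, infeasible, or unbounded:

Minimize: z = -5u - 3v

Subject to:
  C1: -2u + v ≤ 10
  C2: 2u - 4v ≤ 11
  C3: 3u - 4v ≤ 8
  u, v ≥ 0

Unbounded (objective can decrease without bound)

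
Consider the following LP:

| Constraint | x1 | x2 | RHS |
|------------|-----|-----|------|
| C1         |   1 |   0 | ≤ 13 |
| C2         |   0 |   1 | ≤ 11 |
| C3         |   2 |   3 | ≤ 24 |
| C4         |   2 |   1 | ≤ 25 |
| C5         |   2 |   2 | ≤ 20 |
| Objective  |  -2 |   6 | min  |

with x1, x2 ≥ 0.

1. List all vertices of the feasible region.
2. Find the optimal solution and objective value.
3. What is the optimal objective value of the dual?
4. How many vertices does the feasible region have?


1. (0, 0), (10, 0), (6, 4), (0, 8)
2. x1 = 10, x2 = 0, z = -20
3. -20
4. 4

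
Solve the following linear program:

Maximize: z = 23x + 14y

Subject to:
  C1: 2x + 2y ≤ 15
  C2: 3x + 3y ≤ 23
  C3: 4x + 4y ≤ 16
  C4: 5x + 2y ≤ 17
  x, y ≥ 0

Evaluate the objective at each vertex of the feasible region:
  z(0, 0) = 0
  z(3.4, 0) = 78.2
  z(3, 1) = 83  ←
  z(0, 4) = 56
The maximum is at x = 3, y = 1.

x = 3, y = 1, z = 83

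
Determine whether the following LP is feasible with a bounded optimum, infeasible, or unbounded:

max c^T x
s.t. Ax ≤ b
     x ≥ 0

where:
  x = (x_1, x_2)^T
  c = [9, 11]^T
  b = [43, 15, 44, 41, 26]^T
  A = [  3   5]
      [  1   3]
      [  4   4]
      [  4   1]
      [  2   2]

Feasible with a bounded optimal solution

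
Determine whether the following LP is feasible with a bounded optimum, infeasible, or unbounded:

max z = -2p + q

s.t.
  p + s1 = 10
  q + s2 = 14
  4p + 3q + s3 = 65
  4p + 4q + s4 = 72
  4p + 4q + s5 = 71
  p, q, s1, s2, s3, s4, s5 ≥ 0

Feasible with a bounded optimal solution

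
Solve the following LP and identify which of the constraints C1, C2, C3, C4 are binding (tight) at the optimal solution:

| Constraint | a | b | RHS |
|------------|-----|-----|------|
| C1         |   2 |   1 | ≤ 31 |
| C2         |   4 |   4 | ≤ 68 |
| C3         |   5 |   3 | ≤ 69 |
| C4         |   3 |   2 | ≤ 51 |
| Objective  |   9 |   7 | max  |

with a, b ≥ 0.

At a = 9, b = 8, compute slack b - a·x for each constraint:
  C1: 31 − 26 = 5  (slack)
  C2: 68 − 68 = 0  (binding)
  C3: 69 − 69 = 0  (binding)
  C4: 51 − 43 = 8  (slack)

Optimal: a = 9, b = 8
Binding: C2, C3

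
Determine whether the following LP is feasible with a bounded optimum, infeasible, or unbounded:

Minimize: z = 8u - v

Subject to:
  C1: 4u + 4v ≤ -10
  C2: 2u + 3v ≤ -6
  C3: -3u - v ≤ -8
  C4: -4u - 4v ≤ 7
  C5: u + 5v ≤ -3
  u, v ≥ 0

Infeasible (no feasible solution exists)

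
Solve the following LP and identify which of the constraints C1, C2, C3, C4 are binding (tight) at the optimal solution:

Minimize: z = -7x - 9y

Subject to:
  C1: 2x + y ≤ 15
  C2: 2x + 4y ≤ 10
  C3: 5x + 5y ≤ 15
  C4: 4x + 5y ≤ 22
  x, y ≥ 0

At x = 1, y = 2, compute slack b - a·x for each constraint:
  C1: 15 − 4 = 11  (slack)
  C2: 10 − 10 = 0  (binding)
  C3: 15 − 15 = 0  (binding)
  C4: 22 − 14 = 8  (slack)

Optimal: x = 1, y = 2
Binding: C2, C3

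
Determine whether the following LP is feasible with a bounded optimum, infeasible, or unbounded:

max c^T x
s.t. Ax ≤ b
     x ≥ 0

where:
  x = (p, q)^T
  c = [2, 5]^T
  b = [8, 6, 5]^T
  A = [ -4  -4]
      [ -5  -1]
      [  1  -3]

Unbounded (objective can increase without bound)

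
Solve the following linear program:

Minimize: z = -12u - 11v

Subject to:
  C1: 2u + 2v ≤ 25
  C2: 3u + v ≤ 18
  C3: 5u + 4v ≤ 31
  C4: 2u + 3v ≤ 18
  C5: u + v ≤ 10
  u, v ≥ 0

Evaluate the objective at each vertex of the feasible region:
  z(0, 0) = 0
  z(6, 0) = -72
  z(5.857, 0.4286) = -75
  z(3, 4) = -80  ←
  z(0, 6) = -66
The minimum is at u = 3, v = 4.

u = 3, v = 4, z = -80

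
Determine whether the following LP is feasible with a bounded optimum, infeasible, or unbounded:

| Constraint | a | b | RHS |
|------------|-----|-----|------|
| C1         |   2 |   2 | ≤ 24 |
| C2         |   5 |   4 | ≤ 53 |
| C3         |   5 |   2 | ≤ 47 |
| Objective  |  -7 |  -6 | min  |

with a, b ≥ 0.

Feasible with a bounded optimal solution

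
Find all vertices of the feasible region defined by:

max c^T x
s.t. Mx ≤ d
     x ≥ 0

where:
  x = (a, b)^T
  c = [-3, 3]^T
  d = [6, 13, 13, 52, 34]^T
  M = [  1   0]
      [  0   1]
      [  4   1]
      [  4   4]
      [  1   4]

(0, 0), (3.25, 0), (1.2, 8.2), (0, 8.5)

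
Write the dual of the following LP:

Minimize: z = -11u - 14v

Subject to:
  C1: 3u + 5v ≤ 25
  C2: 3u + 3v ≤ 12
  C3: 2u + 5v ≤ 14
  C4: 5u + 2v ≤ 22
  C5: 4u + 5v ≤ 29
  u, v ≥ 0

Primal min cᵀx s.t. Ax ≤ b, x ≥ 0  →  Dual max −bᵀy s.t. Aᵀy ≥ −c, y ≥ 0.

Maximize: z = -25y1 - 12y2 - 14y3 - 22y4 - 29y5

Subject to:
  3y1 + 3y2 + 2y3 + 5y4 + 4y5 ≥ 11
  5y1 + 3y2 + 5y3 + 2y4 + 5y5 ≥ 14
  y1, y2, y3, y4, y5 ≥ 0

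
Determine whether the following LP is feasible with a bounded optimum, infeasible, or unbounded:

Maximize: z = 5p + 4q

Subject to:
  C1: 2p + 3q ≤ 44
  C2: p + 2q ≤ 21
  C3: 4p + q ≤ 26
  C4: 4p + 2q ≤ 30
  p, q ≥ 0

Feasible with a bounded optimal solution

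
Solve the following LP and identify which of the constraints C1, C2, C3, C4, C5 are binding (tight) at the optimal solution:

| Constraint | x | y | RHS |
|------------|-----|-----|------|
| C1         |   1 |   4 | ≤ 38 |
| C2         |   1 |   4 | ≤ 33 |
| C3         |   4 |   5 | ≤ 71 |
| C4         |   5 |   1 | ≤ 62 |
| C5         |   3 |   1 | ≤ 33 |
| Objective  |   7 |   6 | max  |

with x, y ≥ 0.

At x = 9, y = 6, compute slack b - a·x for each constraint:
  C1: 38 − 33 = 5  (slack)
  C2: 33 − 33 = 0  (binding)
  C3: 71 − 66 = 5  (slack)
  C4: 62 − 51 = 11  (slack)
  C5: 33 − 33 = 0  (binding)

Optimal: x = 9, y = 6
Binding: C2, C5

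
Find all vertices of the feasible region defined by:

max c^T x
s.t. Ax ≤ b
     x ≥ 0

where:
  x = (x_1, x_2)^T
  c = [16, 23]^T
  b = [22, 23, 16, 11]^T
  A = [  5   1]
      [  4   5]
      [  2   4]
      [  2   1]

(0, 0), (4.4, 0), (4.143, 1.286), (2, 3), (0, 4)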